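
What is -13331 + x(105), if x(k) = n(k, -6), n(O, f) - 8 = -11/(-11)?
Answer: -13322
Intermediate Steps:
n(O, f) = 9 (n(O, f) = 8 - 11/(-11) = 8 - 11*(-1/11) = 8 + 1 = 9)
x(k) = 9
-13331 + x(105) = -13331 + 9 = -13322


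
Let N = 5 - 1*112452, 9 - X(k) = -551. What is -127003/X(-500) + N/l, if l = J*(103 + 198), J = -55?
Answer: -58273267/264880 ≈ -220.00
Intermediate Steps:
X(k) = 560 (X(k) = 9 - 1*(-551) = 9 + 551 = 560)
l = -16555 (l = -55*(103 + 198) = -55*301 = -16555)
N = -112447 (N = 5 - 112452 = -112447)
-127003/X(-500) + N/l = -127003/560 - 112447/(-16555) = -127003*1/560 - 112447*(-1/16555) = -127003/560 + 112447/16555 = -58273267/264880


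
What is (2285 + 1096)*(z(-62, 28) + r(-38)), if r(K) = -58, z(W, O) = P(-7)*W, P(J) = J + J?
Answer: 2738610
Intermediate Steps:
P(J) = 2*J
z(W, O) = -14*W (z(W, O) = (2*(-7))*W = -14*W)
(2285 + 1096)*(z(-62, 28) + r(-38)) = (2285 + 1096)*(-14*(-62) - 58) = 3381*(868 - 58) = 3381*810 = 2738610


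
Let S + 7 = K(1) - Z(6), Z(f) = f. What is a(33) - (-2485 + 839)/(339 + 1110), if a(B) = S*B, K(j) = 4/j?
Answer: -428707/1449 ≈ -295.86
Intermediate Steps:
S = -9 (S = -7 + (4/1 - 1*6) = -7 + (4*1 - 6) = -7 + (4 - 6) = -7 - 2 = -9)
a(B) = -9*B
a(33) - (-2485 + 839)/(339 + 1110) = -9*33 - (-2485 + 839)/(339 + 1110) = -297 - (-1646)/1449 = -297 - 1*(-1646/1449) = -297 + 1646/1449 = -428707/1449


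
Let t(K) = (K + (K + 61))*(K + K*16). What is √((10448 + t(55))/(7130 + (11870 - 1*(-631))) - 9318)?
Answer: 5*I*√143503650443/19631 ≈ 96.485*I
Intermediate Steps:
t(K) = 17*K*(61 + 2*K) (t(K) = (K + (61 + K))*(K + 16*K) = (61 + 2*K)*(17*K) = 17*K*(61 + 2*K))
√((10448 + t(55))/(7130 + (11870 - 1*(-631))) - 9318) = √((10448 + 17*55*(61 + 2*55))/(7130 + (11870 - 1*(-631))) - 9318) = √((10448 + 17*55*(61 + 110))/(7130 + (11870 + 631)) - 9318) = √((10448 + 17*55*171)/(7130 + 12501) - 9318) = √((10448 + 159885)/19631 - 9318) = √(170333*(1/19631) - 9318) = √(170333/19631 - 9318) = √(-182751325/19631) = 5*I*√143503650443/19631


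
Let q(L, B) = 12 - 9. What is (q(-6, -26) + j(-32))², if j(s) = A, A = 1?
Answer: 16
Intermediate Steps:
q(L, B) = 3
j(s) = 1
(q(-6, -26) + j(-32))² = (3 + 1)² = 4² = 16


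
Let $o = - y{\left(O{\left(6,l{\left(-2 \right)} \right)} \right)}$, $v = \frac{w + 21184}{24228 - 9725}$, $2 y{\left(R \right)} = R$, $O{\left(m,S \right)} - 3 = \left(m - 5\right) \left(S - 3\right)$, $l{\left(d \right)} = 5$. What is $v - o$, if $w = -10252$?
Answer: $\frac{94379}{29006} \approx 3.2538$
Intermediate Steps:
$O{\left(m,S \right)} = 3 + \left(-5 + m\right) \left(-3 + S\right)$ ($O{\left(m,S \right)} = 3 + \left(m - 5\right) \left(S - 3\right) = 3 + \left(-5 + m\right) \left(-3 + S\right)$)
$y{\left(R \right)} = \frac{R}{2}$
$v = \frac{10932}{14503}$ ($v = \frac{-10252 + 21184}{24228 - 9725} = \frac{10932}{14503} \approx 0.75377$)
$o = - \frac{5}{2}$ ($o = - \frac{18 - 25 - 18 + 5 \cdot 6}{2} = - \frac{18 - 25 - 18 + 30}{2} = - \frac{5}{2} \approx -2.5$)
$v - o = \frac{10932}{14503} - - \frac{5}{2} = \frac{10932}{14503} + \frac{5}{2} = \frac{94379}{29006}$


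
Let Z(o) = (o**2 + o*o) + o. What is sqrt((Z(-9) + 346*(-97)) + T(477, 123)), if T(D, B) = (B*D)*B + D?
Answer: sqrt(7183601) ≈ 2680.2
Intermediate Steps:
T(D, B) = D + D*B**2 (T(D, B) = D*B**2 + D = D + D*B**2)
Z(o) = o + 2*o**2 (Z(o) = (o**2 + o**2) + o = 2*o**2 + o = o + 2*o**2)
sqrt((Z(-9) + 346*(-97)) + T(477, 123)) = sqrt((-9*(1 + 2*(-9)) + 346*(-97)) + 477*(1 + 123**2)) = sqrt((-9*(1 - 18) - 33562) + 477*(1 + 15129)) = sqrt((-9*(-17) - 33562) + 477*15130) = sqrt((153 - 33562) + 7217010) = sqrt(-33409 + 7217010) = sqrt(7183601)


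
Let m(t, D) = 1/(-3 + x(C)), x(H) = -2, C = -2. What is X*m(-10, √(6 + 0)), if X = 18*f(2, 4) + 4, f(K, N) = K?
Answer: -8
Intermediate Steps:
m(t, D) = -⅕ (m(t, D) = 1/(-3 - 2) = 1/(-5) = -⅕)
X = 40 (X = 18*2 + 4 = 36 + 4 = 40)
X*m(-10, √(6 + 0)) = 40*(-⅕) = -8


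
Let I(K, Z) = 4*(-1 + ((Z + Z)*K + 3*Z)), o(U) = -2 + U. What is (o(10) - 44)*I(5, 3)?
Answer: -5472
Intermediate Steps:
I(K, Z) = -4 + 12*Z + 8*K*Z (I(K, Z) = 4*(-1 + ((2*Z)*K + 3*Z)) = 4*(-1 + (2*K*Z + 3*Z)) = 4*(-1 + (3*Z + 2*K*Z)) = 4*(-1 + 3*Z + 2*K*Z) = -4 + 12*Z + 8*K*Z)
(o(10) - 44)*I(5, 3) = ((-2 + 10) - 44)*(-4 + 12*3 + 8*5*3) = (8 - 44)*(-4 + 36 + 120) = -36*152 = -5472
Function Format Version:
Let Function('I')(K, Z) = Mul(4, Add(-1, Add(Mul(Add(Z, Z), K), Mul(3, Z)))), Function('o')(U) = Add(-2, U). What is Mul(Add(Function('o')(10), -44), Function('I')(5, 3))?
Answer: -5472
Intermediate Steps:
Function('I')(K, Z) = Add(-4, Mul(12, Z), Mul(8, K, Z)) (Function('I')(K, Z) = Mul(4, Add(-1, Add(Mul(Mul(2, Z), K), Mul(3, Z)))) = Mul(4, Add(-1, Add(Mul(2, K, Z), Mul(3, Z)))) = Mul(4, Add(-1, Add(Mul(3, Z), Mul(2, K, Z)))) = Mul(4, Add(-1, Mul(3, Z), Mul(2, K, Z))) = Add(-4, Mul(12, Z), Mul(8, K, Z)))
Mul(Add(Function('o')(10), -44), Function('I')(5, 3)) = Mul(Add(Add(-2, 10), -44), Add(-4, Mul(12, 3), Mul(8, 5, 3))) = Mul(Add(8, -44), Add(-4, 36, 120)) = Mul(-36, 152) = -5472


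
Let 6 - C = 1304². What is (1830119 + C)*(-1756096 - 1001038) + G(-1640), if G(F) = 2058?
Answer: -357625091948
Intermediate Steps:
C = -1700410 (C = 6 - 1*1304² = 6 - 1*1700416 = 6 - 1700416 = -1700410)
(1830119 + C)*(-1756096 - 1001038) + G(-1640) = (1830119 - 1700410)*(-1756096 - 1001038) + 2058 = 129709*(-2757134) + 2058 = -357625094006 + 2058 = -357625091948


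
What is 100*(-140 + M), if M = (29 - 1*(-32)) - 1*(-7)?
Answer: -7200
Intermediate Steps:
M = 68 (M = (29 + 32) + 7 = 61 + 7 = 68)
100*(-140 + M) = 100*(-140 + 68) = 100*(-72) = -7200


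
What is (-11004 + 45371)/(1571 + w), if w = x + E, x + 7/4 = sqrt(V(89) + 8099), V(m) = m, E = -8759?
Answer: -3953442212/826949073 - 1099744*sqrt(2047)/826949073 ≈ -4.8409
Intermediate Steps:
x = -7/4 + 2*sqrt(2047) (x = -7/4 + sqrt(89 + 8099) = -7/4 + sqrt(8188) = -7/4 + 2*sqrt(2047) ≈ 88.738)
w = -35043/4 + 2*sqrt(2047) (w = (-7/4 + 2*sqrt(2047)) - 8759 = -35043/4 + 2*sqrt(2047) ≈ -8670.3)
(-11004 + 45371)/(1571 + w) = (-11004 + 45371)/(1571 + (-35043/4 + 2*sqrt(2047))) = 34367/(-28759/4 + 2*sqrt(2047))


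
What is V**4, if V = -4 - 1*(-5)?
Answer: 1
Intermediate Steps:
V = 1 (V = -4 + 5 = 1)
V**4 = 1**4 = 1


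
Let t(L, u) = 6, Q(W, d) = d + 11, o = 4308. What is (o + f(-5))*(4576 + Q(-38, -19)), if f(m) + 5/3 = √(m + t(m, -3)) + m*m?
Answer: 59370296/3 ≈ 1.9790e+7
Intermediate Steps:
Q(W, d) = 11 + d
f(m) = -5/3 + m² + √(6 + m) (f(m) = -5/3 + (√(m + 6) + m*m) = -5/3 + (√(6 + m) + m²) = -5/3 + (m² + √(6 + m)) = -5/3 + m² + √(6 + m))
(o + f(-5))*(4576 + Q(-38, -19)) = (4308 + (-5/3 + (-5)² + √(6 - 5)))*(4576 + (11 - 19)) = (4308 + (-5/3 + 25 + √1))*(4576 - 8) = (4308 + (-5/3 + 25 + 1))*4568 = (4308 + 73/3)*4568 = (12997/3)*4568 = 59370296/3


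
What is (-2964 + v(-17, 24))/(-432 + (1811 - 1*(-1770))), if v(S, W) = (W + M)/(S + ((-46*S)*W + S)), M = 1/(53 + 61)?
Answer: -372361231/395602572 ≈ -0.94125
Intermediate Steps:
M = 1/114 ≈ 0.0087719
v(S, W) = (1/114 + W)/(2*S - 46*S*W) (v(S, W) = (W + 1/114)/(S + ((-46*S)*W + S)) = (1/114 + W)/(S + (-46*S*W + S)) = (1/114 + W)/(S + (S - 46*S*W)) = (1/114 + W)/(2*S - 46*S*W))
(-2964 + v(-17, 24))/(-432 + (1811 - 1*(-1770))) = (-2964 + (1/228)*(-1 - 114*24)/(-17*(-1 + 23*24)))/(-432 + (1811 - 1*(-1770))) = (-2964 + (1/228)*(-1/17)*(-1 - 2736)/(-1 + 552))/(-432 + (1811 + 1770)) = (-2964 + (1/228)*(-1/17)*(-2737)/551)/(-432 + 3581) = (-2964 + (1/228)*(-1/17)*(1/551)*(-2737))/3149 = (-2964 + 161/125628)*(1/3149) = -372361231/125628*1/3149 = -372361231/395602572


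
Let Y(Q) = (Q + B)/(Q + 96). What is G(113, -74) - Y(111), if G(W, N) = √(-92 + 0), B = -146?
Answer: 35/207 + 2*I*√23 ≈ 0.16908 + 9.5917*I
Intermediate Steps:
Y(Q) = (-146 + Q)/(96 + Q) (Y(Q) = (Q - 146)/(Q + 96) = (-146 + Q)/(96 + Q))
G(W, N) = 2*I*√23 (G(W, N) = √(-92) = 2*I*√23)
G(113, -74) - Y(111) = 2*I*√23 - (-146 + 111)/(96 + 111) = 2*I*√23 - (-35)/207 = 2*I*√23 - 1*(-35/207) = 2*I*√23 + 35/207 = 35/207 + 2*I*√23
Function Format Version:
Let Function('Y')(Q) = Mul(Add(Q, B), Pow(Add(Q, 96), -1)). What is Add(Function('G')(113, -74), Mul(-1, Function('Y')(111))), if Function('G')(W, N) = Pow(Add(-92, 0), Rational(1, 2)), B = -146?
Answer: Add(Rational(35, 207), Mul(2, I, Pow(23, Rational(1, 2)))) ≈ Add(0.16908, Mul(9.5917, I))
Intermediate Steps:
Function('Y')(Q) = Mul(Pow(Add(96, Q), -1), Add(-146, Q)) (Function('Y')(Q) = Mul(Add(Q, -146), Pow(Add(Q, 96), -1)) = Mul(Add(-146, Q), Pow(Add(96, Q), -1)) = Mul(Pow(Add(96, Q), -1), Add(-146, Q)))
Function('G')(W, N) = Mul(2, I, Pow(23, Rational(1, 2))) (Function('G')(W, N) = Pow(-92, Rational(1, 2)) = Mul(2, I, Pow(23, Rational(1, 2))))
Add(Function('G')(113, -74), Mul(-1, Function('Y')(111))) = Add(Mul(2, I, Pow(23, Rational(1, 2))), Mul(-1, Mul(Pow(Add(96, 111), -1), Add(-146, 111)))) = Add(Mul(2, I, Pow(23, Rational(1, 2))), Mul(-1, Mul(Pow(207, -1), -35))) = Add(Mul(2, I, Pow(23, Rational(1, 2))), Mul(-1, Mul(Rational(1, 207), -35))) = Add(Mul(2, I, Pow(23, Rational(1, 2))), Mul(-1, Rational(-35, 207))) = Add(Mul(2, I, Pow(23, Rational(1, 2))), Rational(35, 207)) = Add(Rational(35, 207), Mul(2, I, Pow(23, Rational(1, 2))))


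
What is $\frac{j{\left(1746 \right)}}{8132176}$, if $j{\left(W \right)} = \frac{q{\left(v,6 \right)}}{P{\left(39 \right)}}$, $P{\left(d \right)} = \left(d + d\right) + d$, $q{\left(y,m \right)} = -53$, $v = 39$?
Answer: $- \frac{53}{951464592} \approx -5.5704 \cdot 10^{-8}$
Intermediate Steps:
$P{\left(d \right)} = 3 d$ ($P{\left(d \right)} = 2 d + d = 3 d$)
$j{\left(W \right)} = - \frac{53}{117}$ ($j{\left(W \right)} = - \frac{53}{3 \cdot 39} = - \frac{53}{117}$)
$\frac{j{\left(1746 \right)}}{8132176} = - \frac{53}{117 \cdot 8132176} = \left(- \frac{53}{117}\right) \frac{1}{8132176} = - \frac{53}{951464592}$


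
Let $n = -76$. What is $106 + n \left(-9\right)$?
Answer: $790$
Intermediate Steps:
$106 + n \left(-9\right) = 106 - -684 = 106 + 684 = 790$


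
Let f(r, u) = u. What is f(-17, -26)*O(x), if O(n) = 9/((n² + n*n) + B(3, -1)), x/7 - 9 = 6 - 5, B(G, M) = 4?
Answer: -39/1634 ≈ -0.023868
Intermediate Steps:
x = 70 (x = 63 + 7*(6 - 5) = 63 + 7*1 = 63 + 7 = 70)
O(n) = 9/(4 + 2*n²) (O(n) = 9/((n² + n*n) + 4) = 9/((n² + n²) + 4) = 9/(2*n² + 4) = 9/(4 + 2*n²))
f(-17, -26)*O(x) = -117/(2 + 70²) = -117/(2 + 4900) = -117/4902 = -26*3/3268 = -39/1634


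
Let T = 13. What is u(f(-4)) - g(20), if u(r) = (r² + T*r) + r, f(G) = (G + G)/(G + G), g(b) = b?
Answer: -5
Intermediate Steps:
f(G) = 1 (f(G) = (2*G)/((2*G)) = (2*G)*(1/(2*G)) = 1)
u(r) = r² + 14*r (u(r) = (r² + 13*r) + r = r² + 14*r)
u(f(-4)) - g(20) = 1*(14 + 1) - 1*20 = 1*15 - 20 = 15 - 20 = -5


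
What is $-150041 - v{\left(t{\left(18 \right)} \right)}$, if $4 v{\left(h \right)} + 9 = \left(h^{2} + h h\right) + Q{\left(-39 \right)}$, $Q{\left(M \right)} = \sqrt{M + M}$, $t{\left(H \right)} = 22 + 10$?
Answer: $- \frac{602203}{4} - \frac{i \sqrt{78}}{4} \approx -1.5055 \cdot 10^{5} - 2.2079 i$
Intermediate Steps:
$t{\left(H \right)} = 32$
$Q{\left(M \right)} = \sqrt{2} \sqrt{M}$ ($Q{\left(M \right)} = \sqrt{2 M} = \sqrt{2} \sqrt{M}$)
$v{\left(h \right)} = - \frac{9}{4} + \frac{h^{2}}{2} + \frac{i \sqrt{78}}{4}$ ($v{\left(h \right)} = - \frac{9}{4} + \frac{\left(h^{2} + h h\right) + \sqrt{2} \sqrt{-39}}{4} = - \frac{9}{4} + \frac{\left(h^{2} + h^{2}\right) + \sqrt{2} i \sqrt{39}}{4} = - \frac{9}{4} + \frac{2 h^{2} + i \sqrt{78}}{4} = - \frac{9}{4} + \left(\frac{h^{2}}{2} + \frac{i \sqrt{78}}{4}\right) = - \frac{9}{4} + \frac{h^{2}}{2} + \frac{i \sqrt{78}}{4}$)
$-150041 - v{\left(t{\left(18 \right)} \right)} = -150041 - \left(- \frac{9}{4} + \frac{32^{2}}{2} + \frac{i \sqrt{78}}{4}\right) = -150041 - \left(- \frac{9}{4} + \frac{1}{2} \cdot 1024 + \frac{i \sqrt{78}}{4}\right) = -150041 - \left(- \frac{9}{4} + 512 + \frac{i \sqrt{78}}{4}\right) = -150041 - \left(\frac{2039}{4} + \frac{i \sqrt{78}}{4}\right) = - \frac{602203}{4} - \frac{i \sqrt{78}}{4}$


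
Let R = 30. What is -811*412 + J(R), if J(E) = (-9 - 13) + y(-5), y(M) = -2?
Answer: -334156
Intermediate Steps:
J(E) = -24 (J(E) = (-9 - 13) - 2 = -22 - 2 = -24)
-811*412 + J(R) = -811*412 - 24 = -334132 - 24 = -334156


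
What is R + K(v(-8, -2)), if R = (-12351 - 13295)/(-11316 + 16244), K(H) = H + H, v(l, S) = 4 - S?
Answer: 16745/2464 ≈ 6.7959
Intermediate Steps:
K(H) = 2*H
R = -12823/2464 (R = -25646/4928 = -25646*1/4928 = -12823/2464 ≈ -5.2041)
R + K(v(-8, -2)) = -12823/2464 + 2*(4 - 1*(-2)) = -12823/2464 + 2*(4 + 2) = -12823/2464 + 2*6 = -12823/2464 + 12 = 16745/2464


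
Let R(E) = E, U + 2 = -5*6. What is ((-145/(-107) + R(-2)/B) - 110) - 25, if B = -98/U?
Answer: -704124/5243 ≈ -134.30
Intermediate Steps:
U = -32 (U = -2 - 5*6 = -2 - 30 = -32)
B = 49/16 (B = -98/(-32) = -98*(-1/32) = 49/16 ≈ 3.0625)
((-145/(-107) + R(-2)/B) - 110) - 25 = ((-145/(-107) - 2/49/16) - 110) - 25 = ((-145*(-1/107) - 2*16/49) - 110) - 25 = ((145/107 - 32/49) - 110) - 25 = (3681/5243 - 110) - 25 = -573049/5243 - 25 = -704124/5243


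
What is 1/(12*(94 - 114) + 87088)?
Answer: 1/86848 ≈ 1.1514e-5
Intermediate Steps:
1/(12*(94 - 114) + 87088) = 1/(12*(-20) + 87088) = 1/(-240 + 87088) = 1/86848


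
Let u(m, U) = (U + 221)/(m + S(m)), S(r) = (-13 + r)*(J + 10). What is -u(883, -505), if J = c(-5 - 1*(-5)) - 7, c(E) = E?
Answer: 284/3493 ≈ 0.081306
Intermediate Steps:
J = -7 (J = (-5 - 1*(-5)) - 7 = (-5 + 5) - 7 = 0 - 7 = -7)
S(r) = -39 + 3*r (S(r) = (-13 + r)*(-7 + 10) = (-13 + r)*3 = -39 + 3*r)
u(m, U) = (221 + U)/(-39 + 4*m) (u(m, U) = (U + 221)/(m + (-39 + 3*m)) = (221 + U)/(-39 + 4*m))
-u(883, -505) = -(221 - 505)/(-39 + 4*883) = -(-284)/(-39 + 3532) = -(-284)/3493 = -1*(-284/3493) = 284/3493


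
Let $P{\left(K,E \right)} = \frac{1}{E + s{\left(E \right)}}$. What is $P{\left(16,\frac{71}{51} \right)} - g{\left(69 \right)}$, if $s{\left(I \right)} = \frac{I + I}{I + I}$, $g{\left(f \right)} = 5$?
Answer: $- \frac{559}{122} \approx -4.582$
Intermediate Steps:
$s{\left(I \right)} = 1$ ($s{\left(I \right)} = \frac{2 I}{2 I} = 2 I \frac{1}{2 I} = 1$)
$P{\left(K,E \right)} = \frac{1}{1 + E}$ ($P{\left(K,E \right)} = \frac{1}{E + 1} = \frac{1}{1 + E}$)
$P{\left(16,\frac{71}{51} \right)} - g{\left(69 \right)} = \frac{1}{1 + \frac{71}{51}} - 5 = \frac{1}{\frac{122}{51}} - 5 = \frac{51}{122} - 5 = - \frac{559}{122}$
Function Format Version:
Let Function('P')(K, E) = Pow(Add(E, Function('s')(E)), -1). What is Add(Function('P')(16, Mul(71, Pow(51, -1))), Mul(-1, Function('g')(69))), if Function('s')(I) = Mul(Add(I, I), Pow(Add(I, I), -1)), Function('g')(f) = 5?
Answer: Rational(-559, 122) ≈ -4.5820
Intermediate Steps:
Function('s')(I) = 1 (Function('s')(I) = Mul(Mul(2, I), Pow(Mul(2, I), -1)) = Mul(Mul(2, I), Mul(Rational(1, 2), Pow(I, -1))) = 1)
Function('P')(K, E) = Pow(Add(1, E), -1) (Function('P')(K, E) = Pow(Add(E, 1), -1) = Pow(Add(1, E), -1))
Add(Function('P')(16, Mul(71, Pow(51, -1))), Mul(-1, Function('g')(69))) = Add(Pow(Add(1, Mul(71, Pow(51, -1))), -1), Mul(-1, 5)) = Add(Pow(Add(1, Mul(71, Rational(1, 51))), -1), -5) = Add(Pow(Add(1, Rational(71, 51)), -1), -5) = Add(Pow(Rational(122, 51), -1), -5) = Add(Rational(51, 122), -5) = Rational(-559, 122)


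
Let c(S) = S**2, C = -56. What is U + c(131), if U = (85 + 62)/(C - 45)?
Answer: 1733114/101 ≈ 17160.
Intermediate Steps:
U = -147/101 (U = (85 + 62)/(-56 - 45) = 147/(-101) = 147*(-1/101) = -147/101 ≈ -1.4554)
U + c(131) = -147/101 + 131**2 = -147/101 + 17161 = 1733114/101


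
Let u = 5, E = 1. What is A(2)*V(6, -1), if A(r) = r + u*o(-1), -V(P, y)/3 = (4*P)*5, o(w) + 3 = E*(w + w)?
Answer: 8280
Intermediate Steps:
o(w) = -3 + 2*w (o(w) = -3 + 1*(w + w) = -3 + 1*(2*w) = -3 + 2*w)
V(P, y) = -60*P (V(P, y) = -3*4*P*5 = -60*P)
A(r) = -25 + r (A(r) = r + 5*(-3 + 2*(-1)) = r + 5*(-3 - 2) = r + 5*(-5) = r - 25 = -25 + r)
A(2)*V(6, -1) = (-25 + 2)*(-60*6) = -23*(-360) = 8280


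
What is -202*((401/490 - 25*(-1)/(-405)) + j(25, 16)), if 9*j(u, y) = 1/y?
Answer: -24487753/158760 ≈ -154.24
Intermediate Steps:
j(u, y) = 1/(9*y)
-202*((401/490 - 25*(-1)/(-405)) + j(25, 16)) = -202*((401/490 - 25*(-1)/(-405)) + (1/9)/16) = -202*((401*(1/490) + 25*(-1/405)) + (1/9)*(1/16)) = -202*((401/490 - 5/81) + 1/144) = -202*(30031/39690 + 1/144) = -202*242453/317520 = -24487753/158760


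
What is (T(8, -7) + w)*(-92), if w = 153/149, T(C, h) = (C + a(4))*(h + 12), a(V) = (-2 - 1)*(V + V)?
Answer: 1082564/149 ≈ 7265.5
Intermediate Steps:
a(V) = -6*V
T(C, h) = (-24 + C)*(12 + h) (T(C, h) = (C - 6*4)*(h + 12) = (C - 24)*(12 + h) = (-24 + C)*(12 + h))
w = 153/149 (w = 153*(1/149) = 153/149 ≈ 1.0268)
(T(8, -7) + w)*(-92) = ((-288 - 24*(-7) + 12*8 + 8*(-7)) + 153/149)*(-92) = ((-288 + 168 + 96 - 56) + 153/149)*(-92) = (-80 + 153/149)*(-92) = -11767/149*(-92) = 1082564/149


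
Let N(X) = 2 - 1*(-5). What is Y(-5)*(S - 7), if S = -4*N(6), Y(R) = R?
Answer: 175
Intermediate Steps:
N(X) = 7 (N(X) = 2 + 5 = 7)
S = -28 (S = -4*7 = -28)
Y(-5)*(S - 7) = -5*(-28 - 7) = -5*(-35) = 175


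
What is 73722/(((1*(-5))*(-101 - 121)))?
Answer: 12287/185 ≈ 66.416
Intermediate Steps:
73722/(((1*(-5))*(-101 - 121))) = 73722/((-5*(-222))) = 73722/1110 = 73722*(1/1110) = 12287/185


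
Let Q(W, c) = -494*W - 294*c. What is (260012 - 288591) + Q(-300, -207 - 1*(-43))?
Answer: 167837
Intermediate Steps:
(260012 - 288591) + Q(-300, -207 - 1*(-43)) = (260012 - 288591) + (-494*(-300) - 294*(-207 - 1*(-43))) = -28579 + (148200 - 294*(-207 + 43)) = -28579 + (148200 - 294*(-164)) = -28579 + (148200 + 48216) = -28579 + 196416 = 167837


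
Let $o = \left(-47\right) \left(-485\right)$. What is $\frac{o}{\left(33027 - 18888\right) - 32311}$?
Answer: $- \frac{22795}{18172} \approx -1.2544$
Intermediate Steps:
$o = 22795$
$\frac{o}{\left(33027 - 18888\right) - 32311} = \frac{22795}{\left(33027 - 18888\right) - 32311} = \frac{22795}{14139 - 32311} = \frac{22795}{-18172} = 22795 \left(- \frac{1}{18172}\right) = - \frac{22795}{18172}$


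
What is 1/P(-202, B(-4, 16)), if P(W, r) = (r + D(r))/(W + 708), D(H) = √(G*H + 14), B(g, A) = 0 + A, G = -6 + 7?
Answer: 4048/113 - 253*√30/113 ≈ 23.560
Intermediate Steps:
G = 1
B(g, A) = A
D(H) = √(14 + H) (D(H) = √(1*H + 14) = √(H + 14) = √(14 + H))
P(W, r) = (r + √(14 + r))/(708 + W) (P(W, r) = (r + √(14 + r))/(W + 708) = (r + √(14 + r))/(708 + W))
1/P(-202, B(-4, 16)) = 1/((16 + √(14 + 16))/(708 - 202)) = 1/((16 + √30)/506) = 1/(8/253 + √30/506)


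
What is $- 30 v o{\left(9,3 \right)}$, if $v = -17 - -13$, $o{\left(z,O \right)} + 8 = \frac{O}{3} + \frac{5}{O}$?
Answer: $-640$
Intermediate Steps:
$o{\left(z,O \right)} = -8 + \frac{5}{O} + \frac{O}{3}$ ($o{\left(z,O \right)} = -8 + \left(\frac{O}{3} + \frac{5}{O}\right) = -8 + \left(\frac{5}{O} + \frac{O}{3}\right) = -8 + \frac{5}{O} + \frac{O}{3}$)
$v = -4$ ($v = -17 + 13 = -4$)
$- 30 v o{\left(9,3 \right)} = \left(-30\right) \left(-4\right) \left(-8 + \frac{5}{3} + \frac{1}{3} \cdot 3\right) = 120 \left(-8 + 5 \cdot \frac{1}{3} + 1\right) = 120 \left(-8 + \frac{5}{3} + 1\right) = 120 \left(- \frac{16}{3}\right) = -640$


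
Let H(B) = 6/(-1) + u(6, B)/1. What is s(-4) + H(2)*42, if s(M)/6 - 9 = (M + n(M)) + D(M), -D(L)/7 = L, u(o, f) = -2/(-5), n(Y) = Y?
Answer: -306/5 ≈ -61.200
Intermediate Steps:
u(o, f) = ⅖ (u(o, f) = -2*(-⅕) = ⅖)
D(L) = -7*L
s(M) = 54 - 30*M (s(M) = 54 + 6*((M + M) - 7*M) = 54 + 6*(2*M - 7*M) = 54 + 6*(-5*M) = 54 - 30*M)
H(B) = -28/5 (H(B) = 6/(-1) + (⅖)/1 = 6*(-1) + (⅖)*1 = -6 + ⅖ = -28/5)
s(-4) + H(2)*42 = (54 - 30*(-4)) - 28/5*42 = (54 + 120) - 1176/5 = 174 - 1176/5 = -306/5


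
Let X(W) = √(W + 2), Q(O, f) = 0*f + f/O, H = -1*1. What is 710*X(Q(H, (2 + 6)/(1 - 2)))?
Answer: 710*√10 ≈ 2245.2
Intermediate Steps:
H = -1
Q(O, f) = f/O (Q(O, f) = 0 + f/O = f/O)
X(W) = √(2 + W)
710*X(Q(H, (2 + 6)/(1 - 2))) = 710*√(2 + ((2 + 6)/(1 - 2))/(-1)) = 710*√(2 + (8/(-1))*(-1)) = 710*√(2 + (8*(-1))*(-1)) = 710*√(2 - 8*(-1)) = 710*√(2 + 8) = 710*√10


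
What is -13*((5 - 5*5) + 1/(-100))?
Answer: 26013/100 ≈ 260.13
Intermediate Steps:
-13*((5 - 5*5) + 1/(-100)) = -13*((5 - 25) - 1/100) = -13*(-20 - 1/100) = -13*(-2001/100) = 26013/100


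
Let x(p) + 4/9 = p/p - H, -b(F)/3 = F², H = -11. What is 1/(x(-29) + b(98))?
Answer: -9/259204 ≈ -3.4722e-5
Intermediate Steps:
b(F) = -3*F²
x(p) = 104/9 (x(p) = -4/9 + (p/p - 1*(-11)) = -4/9 + (1 + 11) = -4/9 + 12 = 104/9)
1/(x(-29) + b(98)) = 1/(104/9 - 3*98²) = 1/(104/9 - 3*9604) = 1/(104/9 - 28812) = 1/(-259204/9) = -9/259204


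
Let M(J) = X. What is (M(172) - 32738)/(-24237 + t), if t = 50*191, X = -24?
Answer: 32762/14687 ≈ 2.2307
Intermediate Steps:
M(J) = -24
t = 9550
(M(172) - 32738)/(-24237 + t) = (-24 - 32738)/(-24237 + 9550) = -32762/(-14687) = -32762*(-1/14687) = 32762/14687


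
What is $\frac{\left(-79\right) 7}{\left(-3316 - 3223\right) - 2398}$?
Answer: $\frac{553}{8937} \approx 0.061878$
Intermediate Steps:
$\frac{\left(-79\right) 7}{\left(-3316 - 3223\right) - 2398} = - \frac{553}{-6539 - 2398} = - \frac{553}{-8937} = \left(-553\right) \left(- \frac{1}{8937}\right) = \frac{553}{8937}$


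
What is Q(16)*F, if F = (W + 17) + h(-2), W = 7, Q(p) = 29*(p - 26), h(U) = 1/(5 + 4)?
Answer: -62930/9 ≈ -6992.2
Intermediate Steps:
h(U) = ⅑ (h(U) = 1/9 = ⅑)
Q(p) = -754 + 29*p (Q(p) = 29*(-26 + p) = -754 + 29*p)
F = 217/9 (F = (7 + 17) + ⅑ = 24 + ⅑ = 217/9 ≈ 24.111)
Q(16)*F = (-754 + 29*16)*(217/9) = (-754 + 464)*(217/9) = -290*217/9 = -62930/9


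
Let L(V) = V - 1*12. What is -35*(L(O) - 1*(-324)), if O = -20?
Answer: -10220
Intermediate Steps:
L(V) = -12 + V (L(V) = V - 12 = -12 + V)
-35*(L(O) - 1*(-324)) = -35*((-12 - 20) - 1*(-324)) = -35*(-32 + 324) = -35*292 = -10220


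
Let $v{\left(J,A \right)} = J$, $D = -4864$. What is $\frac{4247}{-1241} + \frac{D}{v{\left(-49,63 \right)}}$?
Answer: $\frac{5828121}{60809} \approx 95.843$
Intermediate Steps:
$\frac{4247}{-1241} + \frac{D}{v{\left(-49,63 \right)}} = \frac{4247}{-1241} - \frac{4864}{-49} = 4247 \left(- \frac{1}{1241}\right) - - \frac{4864}{49} = - \frac{4247}{1241} + \frac{4864}{49} = \frac{5828121}{60809}$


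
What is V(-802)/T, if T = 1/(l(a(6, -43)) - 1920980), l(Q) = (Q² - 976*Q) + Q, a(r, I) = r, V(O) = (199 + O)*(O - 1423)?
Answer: -2585131339950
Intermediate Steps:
V(O) = (-1423 + O)*(199 + O) (V(O) = (199 + O)*(-1423 + O) = (-1423 + O)*(199 + O))
l(Q) = Q² - 975*Q
T = -1/1926794 (T = 1/(6*(-975 + 6) - 1920980) = 1/(6*(-969) - 1920980) = 1/(-5814 - 1920980) = 1/(-1926794) = -1/1926794 ≈ -5.1900e-7)
V(-802)/T = (-283177 + (-802)² - 1224*(-802))/(-1/1926794) = (-283177 + 643204 + 981648)*(-1926794) = 1341675*(-1926794) = -2585131339950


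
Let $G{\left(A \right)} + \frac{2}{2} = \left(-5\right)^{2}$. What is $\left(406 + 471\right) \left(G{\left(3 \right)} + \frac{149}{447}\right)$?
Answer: $\frac{64021}{3} \approx 21340.0$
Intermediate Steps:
$G{\left(A \right)} = 24$ ($G{\left(A \right)} = -1 + \left(-5\right)^{2} = -1 + 25 = 24$)
$\left(406 + 471\right) \left(G{\left(3 \right)} + \frac{149}{447}\right) = \left(406 + 471\right) \left(24 + \frac{149}{447}\right) = 877 \left(24 + 149 \cdot \frac{1}{447}\right) = 877 \left(24 + \frac{1}{3}\right) = 877 \cdot \frac{73}{3} = \frac{64021}{3}$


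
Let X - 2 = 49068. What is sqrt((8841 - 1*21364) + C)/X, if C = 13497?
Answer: sqrt(974)/49070 ≈ 0.00063601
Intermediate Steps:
X = 49070 (X = 2 + 49068 = 49070)
sqrt((8841 - 1*21364) + C)/X = sqrt((8841 - 1*21364) + 13497)/49070 = sqrt((8841 - 21364) + 13497)*(1/49070) = sqrt(-12523 + 13497)*(1/49070) = sqrt(974)*(1/49070) = sqrt(974)/49070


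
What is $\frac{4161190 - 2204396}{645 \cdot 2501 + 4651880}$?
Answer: $\frac{1956794}{6265025} \approx 0.31234$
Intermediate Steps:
$\frac{4161190 - 2204396}{645 \cdot 2501 + 4651880} = \frac{1956794}{1613145 + 4651880} = \frac{1956794}{6265025}$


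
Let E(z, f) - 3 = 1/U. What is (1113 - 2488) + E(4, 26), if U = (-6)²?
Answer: -49391/36 ≈ -1372.0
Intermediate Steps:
U = 36
E(z, f) = 109/36 (E(z, f) = 3 + 1/36 = 109/36)
(1113 - 2488) + E(4, 26) = (1113 - 2488) + 109/36 = -1375 + 109/36 = -49391/36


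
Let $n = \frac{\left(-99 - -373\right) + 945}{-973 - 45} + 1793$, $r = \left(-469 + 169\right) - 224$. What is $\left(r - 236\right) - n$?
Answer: $- \frac{2597735}{1018} \approx -2551.8$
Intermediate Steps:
$r = -524$ ($r = -300 - 224 = -524$)
$n = \frac{1824055}{1018}$ ($n = \frac{\left(-99 + 373\right) + 945}{-1018} + 1793 = \left(274 + 945\right) \left(- \frac{1}{1018}\right) + 1793 = 1219 \left(- \frac{1}{1018}\right) + 1793 = - \frac{1219}{1018} + 1793 = \frac{1824055}{1018} \approx 1791.8$)
$\left(r - 236\right) - n = \left(-524 - 236\right) - \frac{1824055}{1018} = -760 - \frac{1824055}{1018} = - \frac{2597735}{1018}$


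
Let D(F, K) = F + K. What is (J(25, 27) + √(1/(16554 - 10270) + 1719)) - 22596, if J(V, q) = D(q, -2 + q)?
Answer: -22544 + 7*√346331663/3142 ≈ -22503.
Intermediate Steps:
J(V, q) = -2 + 2*q (J(V, q) = q + (-2 + q) = -2 + 2*q)
(J(25, 27) + √(1/(16554 - 10270) + 1719)) - 22596 = ((-2 + 2*27) + √(1/(16554 - 10270) + 1719)) - 22596 = ((-2 + 54) + √(1/6284 + 1719)) - 22596 = (52 + √(1/6284 + 1719)) - 22596 = (52 + √(10802197/6284)) - 22596 = (52 + 7*√346331663/3142) - 22596 = -22544 + 7*√346331663/3142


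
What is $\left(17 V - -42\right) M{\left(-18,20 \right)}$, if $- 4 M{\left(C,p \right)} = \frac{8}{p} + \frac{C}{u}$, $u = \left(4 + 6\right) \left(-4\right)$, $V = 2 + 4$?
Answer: $- \frac{153}{5} \approx -30.6$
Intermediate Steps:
$V = 6$
$u = -40$ ($u = 10 \left(-4\right) = -40$)
$M{\left(C,p \right)} = - \frac{2}{p} + \frac{C}{160}$ ($M{\left(C,p \right)} = - \frac{\frac{8}{p} + \frac{C}{-40}}{4} = - \frac{\frac{8}{p} + C \left(- \frac{1}{40}\right)}{4} = - \frac{\frac{8}{p} - \frac{C}{40}}{4} = - \frac{2}{p} + \frac{C}{160}$)
$\left(17 V - -42\right) M{\left(-18,20 \right)} = \left(17 \cdot 6 - -42\right) \left(- \frac{2}{20} + \frac{1}{160} \left(-18\right)\right) = \left(102 + 42\right) \left(\left(-2\right) \frac{1}{20} - \frac{9}{80}\right) = 144 \left(- \frac{1}{10} - \frac{9}{80}\right) = 144 \left(- \frac{17}{80}\right) = - \frac{153}{5}$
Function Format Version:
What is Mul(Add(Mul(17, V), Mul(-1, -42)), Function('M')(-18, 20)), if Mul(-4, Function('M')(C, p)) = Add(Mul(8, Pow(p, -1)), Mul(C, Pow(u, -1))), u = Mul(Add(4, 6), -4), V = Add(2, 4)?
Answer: Rational(-153, 5) ≈ -30.600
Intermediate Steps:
V = 6
u = -40 (u = Mul(10, -4) = -40)
Function('M')(C, p) = Add(Mul(-2, Pow(p, -1)), Mul(Rational(1, 160), C)) (Function('M')(C, p) = Mul(Rational(-1, 4), Add(Mul(8, Pow(p, -1)), Mul(C, Pow(-40, -1)))) = Mul(Rational(-1, 4), Add(Mul(8, Pow(p, -1)), Mul(C, Rational(-1, 40)))) = Mul(Rational(-1, 4), Add(Mul(8, Pow(p, -1)), Mul(Rational(-1, 40), C))) = Add(Mul(-2, Pow(p, -1)), Mul(Rational(1, 160), C)))
Mul(Add(Mul(17, V), Mul(-1, -42)), Function('M')(-18, 20)) = Mul(Add(Mul(17, 6), Mul(-1, -42)), Add(Mul(-2, Pow(20, -1)), Mul(Rational(1, 160), -18))) = Mul(Add(102, 42), Add(Mul(-2, Rational(1, 20)), Rational(-9, 80))) = Mul(144, Add(Rational(-1, 10), Rational(-9, 80))) = Mul(144, Rational(-17, 80)) = Rational(-153, 5)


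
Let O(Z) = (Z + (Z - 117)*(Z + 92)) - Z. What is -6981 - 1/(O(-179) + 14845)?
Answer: -283407658/40597 ≈ -6981.0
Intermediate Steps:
O(Z) = (-117 + Z)*(92 + Z) (O(Z) = (Z + (-117 + Z)*(92 + Z)) - Z = (-117 + Z)*(92 + Z))
-6981 - 1/(O(-179) + 14845) = -6981 - 1/((-10764 + (-179)² - 25*(-179)) + 14845) = -6981 - 1/((-10764 + 32041 + 4475) + 14845) = -6981 - 1/(25752 + 14845) = -6981 - 1/40597 = -283407658/40597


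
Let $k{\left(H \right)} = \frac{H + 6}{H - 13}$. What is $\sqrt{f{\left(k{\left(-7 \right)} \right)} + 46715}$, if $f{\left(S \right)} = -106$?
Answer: $\sqrt{46609} \approx 215.89$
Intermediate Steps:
$k{\left(H \right)} = \frac{6 + H}{-13 + H}$
$\sqrt{f{\left(k{\left(-7 \right)} \right)} + 46715} = \sqrt{-106 + 46715} = \sqrt{46609}$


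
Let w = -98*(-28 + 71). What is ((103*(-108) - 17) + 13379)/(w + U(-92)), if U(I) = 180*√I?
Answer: -2357733/5184649 - 201420*I*√23/5184649 ≈ -0.45475 - 0.18631*I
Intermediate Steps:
w = -4214 (w = -98*43 = -4214)
((103*(-108) - 17) + 13379)/(w + U(-92)) = ((103*(-108) - 17) + 13379)/(-4214 + 180*√(-92)) = ((-11124 - 17) + 13379)/(-4214 + 180*(2*I*√23)) = (-11141 + 13379)/(-4214 + 360*I*√23) = 2238/(-4214 + 360*I*√23)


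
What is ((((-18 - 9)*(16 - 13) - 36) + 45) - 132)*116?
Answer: -23664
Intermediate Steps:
((((-18 - 9)*(16 - 13) - 36) + 45) - 132)*116 = (((-27*3 - 36) + 45) - 132)*116 = (((-81 - 36) + 45) - 132)*116 = ((-117 + 45) - 132)*116 = (-72 - 132)*116 = -204*116 = -23664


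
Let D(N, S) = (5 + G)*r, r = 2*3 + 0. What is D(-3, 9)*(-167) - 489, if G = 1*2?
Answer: -7503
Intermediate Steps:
G = 2
r = 6 (r = 6 + 0 = 6)
D(N, S) = 42 (D(N, S) = (5 + 2)*6 = 7*6 = 42)
D(-3, 9)*(-167) - 489 = 42*(-167) - 489 = -7014 - 489 = -7503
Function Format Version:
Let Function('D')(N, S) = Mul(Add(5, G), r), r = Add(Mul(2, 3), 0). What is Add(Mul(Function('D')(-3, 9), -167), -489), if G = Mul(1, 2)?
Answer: -7503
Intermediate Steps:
G = 2
r = 6 (r = Add(6, 0) = 6)
Function('D')(N, S) = 42 (Function('D')(N, S) = Mul(Add(5, 2), 6) = Mul(7, 6) = 42)
Add(Mul(Function('D')(-3, 9), -167), -489) = Add(Mul(42, -167), -489) = Add(-7014, -489) = -7503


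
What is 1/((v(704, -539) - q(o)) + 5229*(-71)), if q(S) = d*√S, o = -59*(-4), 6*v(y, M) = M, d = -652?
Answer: -13368558/4960786733065 - 46944*√59/4960786733065 ≈ -2.7675e-6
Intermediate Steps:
v(y, M) = M/6
o = 236
q(S) = -652*√S
1/((v(704, -539) - q(o)) + 5229*(-71)) = 1/(((⅙)*(-539) - (-652)*√236) + 5229*(-71)) = 1/((-539/6 - (-652)*2*√59) - 371259) = 1/((-539/6 - (-1304)*√59) - 371259) = 1/((-539/6 + 1304*√59) - 371259) = 1/(-2228093/6 + 1304*√59)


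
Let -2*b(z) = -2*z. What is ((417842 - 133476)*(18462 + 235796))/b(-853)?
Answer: -72302330428/853 ≈ -8.4762e+7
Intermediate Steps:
b(z) = z (b(z) = -(-1)*z = z)
((417842 - 133476)*(18462 + 235796))/b(-853) = ((417842 - 133476)*(18462 + 235796))/(-853) = (284366*254258)*(-1/853) = 72302330428*(-1/853) = -72302330428/853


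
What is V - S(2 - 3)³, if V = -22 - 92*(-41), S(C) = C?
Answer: 3751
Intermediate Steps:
V = 3750 (V = -22 + 3772 = 3750)
V - S(2 - 3)³ = 3750 - (2 - 3)³ = 3750 - 1*(-1)³ = 3750 - 1*(-1) = 3750 + 1 = 3751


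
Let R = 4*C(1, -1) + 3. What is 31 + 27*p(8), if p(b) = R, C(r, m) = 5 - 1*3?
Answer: 328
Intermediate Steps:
C(r, m) = 2 (C(r, m) = 5 - 3 = 2)
R = 11 (R = 4*2 + 3 = 8 + 3 = 11)
p(b) = 11
31 + 27*p(8) = 31 + 27*11 = 31 + 297 = 328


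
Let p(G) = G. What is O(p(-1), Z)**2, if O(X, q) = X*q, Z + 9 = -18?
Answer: 729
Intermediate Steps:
Z = -27 (Z = -9 - 18 = -27)
O(p(-1), Z)**2 = (-1*(-27))**2 = 27**2 = 729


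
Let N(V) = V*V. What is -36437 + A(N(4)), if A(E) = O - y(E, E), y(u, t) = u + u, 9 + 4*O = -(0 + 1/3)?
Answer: -109414/3 ≈ -36471.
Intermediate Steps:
O = -7/3 (O = -9/4 + (-(0 + 1/3))/4 = -9/4 + (-1*1/3)/4 = -9/4 + (1/4)*(-1/3) = -9/4 - 1/12 = -7/3 ≈ -2.3333)
y(u, t) = 2*u
N(V) = V**2
A(E) = -7/3 - 2*E
-36437 + A(N(4)) = -36437 + (-7/3 - 2*4**2) = -36437 + (-7/3 - 2*16) = -36437 + (-7/3 - 32) = -36437 - 103/3 = -109414/3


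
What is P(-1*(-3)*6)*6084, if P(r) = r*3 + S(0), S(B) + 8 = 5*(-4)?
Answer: 158184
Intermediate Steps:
S(B) = -28 (S(B) = -8 + 5*(-4) = -8 - 20 = -28)
P(r) = -28 + 3*r (P(r) = r*3 - 28 = 3*r - 28 = -28 + 3*r)
P(-1*(-3)*6)*6084 = (-28 + 3*(-1*(-3)*6))*6084 = (-28 + 3*(3*6))*6084 = (-28 + 3*18)*6084 = (-28 + 54)*6084 = 26*6084 = 158184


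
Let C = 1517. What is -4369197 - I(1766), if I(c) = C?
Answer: -4370714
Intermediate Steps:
I(c) = 1517
-4369197 - I(1766) = -4369197 - 1*1517 = -4369197 - 1517 = -4370714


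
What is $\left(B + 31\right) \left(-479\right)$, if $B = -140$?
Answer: $52211$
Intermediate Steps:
$\left(B + 31\right) \left(-479\right) = \left(-140 + 31\right) \left(-479\right) = \left(-109\right) \left(-479\right) = 52211$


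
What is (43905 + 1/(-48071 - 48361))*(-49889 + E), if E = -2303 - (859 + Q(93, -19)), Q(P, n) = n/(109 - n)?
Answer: -9583325293237377/4114432 ≈ -2.3292e+9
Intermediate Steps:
E = -404717/128 (E = -2303 - (859 - 1*(-19)/(-109 - 19)) = -2303 - (859 - 1*(-19)/(-128)) = -2303 - (859 - 1*(-19)*(-1/128)) = -2303 - (859 - 19/128) = -2303 - 1*109933/128 = -2303 - 109933/128 = -404717/128 ≈ -3161.9)
(43905 + 1/(-48071 - 48361))*(-49889 + E) = (43905 + 1/(-48071 - 48361))*(-49889 - 404717/128) = (43905 + 1/(-96432))*(-6790509/128) = (43905 - 1/96432)*(-6790509/128) = (4233846959/96432)*(-6790509/128) = -9583325293237377/4114432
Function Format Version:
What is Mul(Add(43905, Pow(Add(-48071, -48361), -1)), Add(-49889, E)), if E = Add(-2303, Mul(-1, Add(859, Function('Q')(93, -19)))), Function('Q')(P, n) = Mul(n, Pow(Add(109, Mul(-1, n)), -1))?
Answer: Rational(-9583325293237377, 4114432) ≈ -2.3292e+9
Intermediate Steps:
E = Rational(-404717, 128) (E = Add(-2303, Mul(-1, Add(859, Mul(-1, -19, Pow(Add(-109, -19), -1))))) = Add(-2303, Mul(-1, Add(859, Mul(-1, -19, Pow(-128, -1))))) = Add(-2303, Mul(-1, Add(859, Mul(-1, -19, Rational(-1, 128))))) = Add(-2303, Mul(-1, Add(859, Rational(-19, 128)))) = Add(-2303, Mul(-1, Rational(109933, 128))) = Add(-2303, Rational(-109933, 128)) = Rational(-404717, 128) ≈ -3161.9)
Mul(Add(43905, Pow(Add(-48071, -48361), -1)), Add(-49889, E)) = Mul(Add(43905, Pow(Add(-48071, -48361), -1)), Add(-49889, Rational(-404717, 128))) = Mul(Add(43905, Pow(-96432, -1)), Rational(-6790509, 128)) = Mul(Add(43905, Rational(-1, 96432)), Rational(-6790509, 128)) = Mul(Rational(4233846959, 96432), Rational(-6790509, 128)) = Rational(-9583325293237377, 4114432)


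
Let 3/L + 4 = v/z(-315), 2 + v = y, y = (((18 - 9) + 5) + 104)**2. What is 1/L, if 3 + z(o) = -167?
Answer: -7301/255 ≈ -28.631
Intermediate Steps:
z(o) = -170 (z(o) = -3 - 167 = -170)
y = 13924 (y = ((9 + 5) + 104)**2 = (14 + 104)**2 = 118**2 = 13924)
v = 13922 (v = -2 + 13924 = 13922)
L = -255/7301 (L = 3/(-4 + 13922/(-170)) = 3/(-4 + 13922*(-1/170)) = 3/(-4 - 6961/85) = 3/(-7301/85) = 3*(-85/7301) = -255/7301 ≈ -0.034927)
1/L = 1/(-255/7301) = -7301/255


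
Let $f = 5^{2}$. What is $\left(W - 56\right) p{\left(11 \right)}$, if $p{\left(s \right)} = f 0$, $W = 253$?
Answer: $0$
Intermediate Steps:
$f = 25$
$p{\left(s \right)} = 0$ ($p{\left(s \right)} = 25 \cdot 0 = 0$)
$\left(W - 56\right) p{\left(11 \right)} = \left(253 - 56\right) 0 = 197 \cdot 0 = 0$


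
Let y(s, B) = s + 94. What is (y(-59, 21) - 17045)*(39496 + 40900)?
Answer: -1367535960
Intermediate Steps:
y(s, B) = 94 + s
(y(-59, 21) - 17045)*(39496 + 40900) = ((94 - 59) - 17045)*(39496 + 40900) = (35 - 17045)*80396 = -17010*80396 = -1367535960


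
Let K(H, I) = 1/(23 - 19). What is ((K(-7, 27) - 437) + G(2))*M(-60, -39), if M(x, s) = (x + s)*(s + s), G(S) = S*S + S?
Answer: -6652503/2 ≈ -3.3263e+6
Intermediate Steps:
G(S) = S + S² (G(S) = S² + S = S + S²)
K(H, I) = ¼ (K(H, I) = 1/4 = ¼)
M(x, s) = 2*s*(s + x) (M(x, s) = (s + x)*(2*s) = 2*s*(s + x))
((K(-7, 27) - 437) + G(2))*M(-60, -39) = ((¼ - 437) + 2*(1 + 2))*(2*(-39)*(-39 - 60)) = (-1747/4 + 2*3)*(2*(-39)*(-99)) = (-1747/4 + 6)*7722 = -1723/4*7722 = -6652503/2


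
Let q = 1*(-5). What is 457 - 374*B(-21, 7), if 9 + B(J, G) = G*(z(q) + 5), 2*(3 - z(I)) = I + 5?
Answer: -17121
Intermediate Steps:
q = -5
z(I) = ½ - I/2 (z(I) = 3 - (I + 5)/2 = 3 - (5 + I)/2 = 3 + (-5/2 - I/2) = ½ - I/2)
B(J, G) = -9 + 8*G (B(J, G) = -9 + G*((½ - ½*(-5)) + 5) = -9 + G*((½ + 5/2) + 5) = -9 + G*(3 + 5) = -9 + G*8 = -9 + 8*G)
457 - 374*B(-21, 7) = 457 - 374*(-9 + 8*7) = 457 - 374*(-9 + 56) = 457 - 374*47 = 457 - 17578 = -17121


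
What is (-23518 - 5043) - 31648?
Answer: -60209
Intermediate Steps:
(-23518 - 5043) - 31648 = -28561 - 31648 = -60209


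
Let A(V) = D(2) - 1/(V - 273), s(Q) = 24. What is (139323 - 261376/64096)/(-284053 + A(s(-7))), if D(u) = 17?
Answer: -69484894449/141662100889 ≈ -0.49050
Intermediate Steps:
A(V) = 17 - 1/(-273 + V) (A(V) = 17 - 1/(V - 273) = 17 - 1/(-273 + V))
(139323 - 261376/64096)/(-284053 + A(s(-7))) = (139323 - 261376/64096)/(-284053 + (-4642 + 17*24)/(-273 + 24)) = (139323 - 261376*1/64096)/(-284053 + (-4642 + 408)/(-249)) = (139323 - 8168/2003)/(-284053 - 1/249*(-4234)) = 279055801/(2003*(-284053 + 4234/249)) = 279055801/(2003*(-70724963/249)) = (279055801/2003)*(-249/70724963) = -69484894449/141662100889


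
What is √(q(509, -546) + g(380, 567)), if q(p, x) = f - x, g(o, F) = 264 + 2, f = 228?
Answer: 4*√65 ≈ 32.249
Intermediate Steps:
g(o, F) = 266
q(p, x) = 228 - x
√(q(509, -546) + g(380, 567)) = √((228 - 1*(-546)) + 266) = √((228 + 546) + 266) = √(774 + 266) = √1040 = 4*√65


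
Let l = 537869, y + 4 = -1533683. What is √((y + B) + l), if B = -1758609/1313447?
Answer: I*√1717930783531509985/1313447 ≈ 997.91*I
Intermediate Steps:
y = -1533687 (y = -4 - 1533683 = -1533687)
B = -1758609/1313447 (B = -1758609*1/1313447 = -1758609/1313447 ≈ -1.3389)
√((y + B) + l) = √((-1533687 - 1758609/1313447) + 537869) = √(-2014418347698/1313447 + 537869) = √(-1307955923255/1313447) = I*√1717930783531509985/1313447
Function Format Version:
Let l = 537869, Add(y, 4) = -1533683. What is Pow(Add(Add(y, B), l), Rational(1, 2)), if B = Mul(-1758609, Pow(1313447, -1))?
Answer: Mul(Rational(1, 1313447), I, Pow(1717930783531509985, Rational(1, 2))) ≈ Mul(997.91, I)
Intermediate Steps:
y = -1533687 (y = Add(-4, -1533683) = -1533687)
B = Rational(-1758609, 1313447) (B = Mul(-1758609, Rational(1, 1313447)) = Rational(-1758609, 1313447) ≈ -1.3389)
Pow(Add(Add(y, B), l), Rational(1, 2)) = Pow(Add(Add(-1533687, Rational(-1758609, 1313447)), 537869), Rational(1, 2)) = Pow(Add(Rational(-2014418347698, 1313447), 537869), Rational(1, 2)) = Pow(Rational(-1307955923255, 1313447), Rational(1, 2)) = Mul(Rational(1, 1313447), I, Pow(1717930783531509985, Rational(1, 2)))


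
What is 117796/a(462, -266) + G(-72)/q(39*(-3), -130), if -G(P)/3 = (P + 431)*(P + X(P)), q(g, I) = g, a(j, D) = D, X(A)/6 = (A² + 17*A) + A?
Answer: 52767010/247 ≈ 2.1363e+5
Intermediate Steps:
X(A) = 6*A² + 108*A (X(A) = 6*((A² + 17*A) + A) = 6*(A² + 18*A) = 6*A² + 108*A)
G(P) = -3*(431 + P)*(P + 6*P*(18 + P)) (G(P) = -3*(P + 431)*(P + 6*P*(18 + P)) = -3*(431 + P)*(P + 6*P*(18 + P)))
117796/a(462, -266) + G(-72)/q(39*(-3), -130) = 117796/(-266) + (3*(-72)*(-46979 - 2695*(-72) - 6*(-72)²))/((39*(-3))) = 117796*(-1/266) + (3*(-72)*(-46979 + 194040 - 6*5184))/(-117) = -8414/19 + (3*(-72)*(-46979 + 194040 - 31104))*(-1/117) = -8414/19 + (3*(-72)*115957)*(-1/117) = -8414/19 - 25046712*(-1/117) = -8414/19 + 2782968/13 = 52767010/247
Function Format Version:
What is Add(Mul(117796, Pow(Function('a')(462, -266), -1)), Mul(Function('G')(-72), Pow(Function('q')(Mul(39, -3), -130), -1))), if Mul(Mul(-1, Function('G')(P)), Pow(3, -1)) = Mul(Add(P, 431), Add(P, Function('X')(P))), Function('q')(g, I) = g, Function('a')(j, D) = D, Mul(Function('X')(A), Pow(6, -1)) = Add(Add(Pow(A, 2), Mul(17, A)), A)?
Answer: Rational(52767010, 247) ≈ 2.1363e+5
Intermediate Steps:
Function('X')(A) = Add(Mul(6, Pow(A, 2)), Mul(108, A)) (Function('X')(A) = Mul(6, Add(Add(Pow(A, 2), Mul(17, A)), A)) = Mul(6, Add(Pow(A, 2), Mul(18, A))) = Add(Mul(6, Pow(A, 2)), Mul(108, A)))
Function('G')(P) = Mul(-3, Add(431, P), Add(P, Mul(6, P, Add(18, P)))) (Function('G')(P) = Mul(-3, Mul(Add(P, 431), Add(P, Mul(6, P, Add(18, P))))) = Mul(-3, Mul(Add(431, P), Add(P, Mul(6, P, Add(18, P))))) = Mul(-3, Add(431, P), Add(P, Mul(6, P, Add(18, P)))))
Add(Mul(117796, Pow(Function('a')(462, -266), -1)), Mul(Function('G')(-72), Pow(Function('q')(Mul(39, -3), -130), -1))) = Add(Mul(117796, Pow(-266, -1)), Mul(Mul(3, -72, Add(-46979, Mul(-2695, -72), Mul(-6, Pow(-72, 2)))), Pow(Mul(39, -3), -1))) = Add(Mul(117796, Rational(-1, 266)), Mul(Mul(3, -72, Add(-46979, 194040, Mul(-6, 5184))), Pow(-117, -1))) = Add(Rational(-8414, 19), Mul(Mul(3, -72, Add(-46979, 194040, -31104)), Rational(-1, 117))) = Add(Rational(-8414, 19), Mul(Mul(3, -72, 115957), Rational(-1, 117))) = Add(Rational(-8414, 19), Mul(-25046712, Rational(-1, 117))) = Add(Rational(-8414, 19), Rational(2782968, 13)) = Rational(52767010, 247)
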